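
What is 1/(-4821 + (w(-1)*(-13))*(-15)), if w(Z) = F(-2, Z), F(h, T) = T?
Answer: -1/5016 ≈ -0.00019936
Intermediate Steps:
w(Z) = Z
1/(-4821 + (w(-1)*(-13))*(-15)) = 1/(-4821 - 1*(-13)*(-15)) = 1/(-4821 + 13*(-15)) = 1/(-4821 - 195) = 1/(-5016) = -1/5016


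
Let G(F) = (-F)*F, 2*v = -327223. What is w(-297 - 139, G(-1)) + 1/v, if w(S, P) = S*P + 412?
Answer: 277485102/327223 ≈ 848.00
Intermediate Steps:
v = -327223/2 (v = (½)*(-327223) = -327223/2 ≈ -1.6361e+5)
G(F) = -F²
w(S, P) = 412 + P*S (w(S, P) = P*S + 412 = 412 + P*S)
w(-297 - 139, G(-1)) + 1/v = (412 + (-1*(-1)²)*(-297 - 139)) + 1/(-327223/2) = (412 - 1*1*(-436)) - 2/327223 = (412 - 1*(-436)) - 2/327223 = (412 + 436) - 2/327223 = 848 - 2/327223 = 277485102/327223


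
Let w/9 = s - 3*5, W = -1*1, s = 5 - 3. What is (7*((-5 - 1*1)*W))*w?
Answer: -4914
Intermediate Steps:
s = 2
W = -1
w = -117 (w = 9*(2 - 3*5) = 9*(2 - 15) = 9*(-13) = -117)
(7*((-5 - 1*1)*W))*w = (7*((-5 - 1*1)*(-1)))*(-117) = (7*((-5 - 1)*(-1)))*(-117) = (7*(-6*(-1)))*(-117) = (7*6)*(-117) = 42*(-117) = -4914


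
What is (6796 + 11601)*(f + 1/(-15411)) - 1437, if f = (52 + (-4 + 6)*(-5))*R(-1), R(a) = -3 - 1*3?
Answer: -71468238088/15411 ≈ -4.6375e+6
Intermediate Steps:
R(a) = -6 (R(a) = -3 - 3 = -6)
f = -252 (f = (52 + (-4 + 6)*(-5))*(-6) = (52 + 2*(-5))*(-6) = (52 - 10)*(-6) = 42*(-6) = -252)
(6796 + 11601)*(f + 1/(-15411)) - 1437 = (6796 + 11601)*(-252 + 1/(-15411)) - 1437 = 18397*(-252 - 1/15411) - 1437 = 18397*(-3883573/15411) - 1437 = -71446092481/15411 - 1437 = -71468238088/15411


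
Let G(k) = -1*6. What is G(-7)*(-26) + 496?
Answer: 652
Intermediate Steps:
G(k) = -6
G(-7)*(-26) + 496 = -6*(-26) + 496 = 156 + 496 = 652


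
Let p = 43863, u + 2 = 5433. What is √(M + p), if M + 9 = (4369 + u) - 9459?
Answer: √44195 ≈ 210.23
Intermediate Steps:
u = 5431 (u = -2 + 5433 = 5431)
M = 332 (M = -9 + ((4369 + 5431) - 9459) = -9 + (9800 - 9459) = -9 + 341 = 332)
√(M + p) = √(332 + 43863) = √44195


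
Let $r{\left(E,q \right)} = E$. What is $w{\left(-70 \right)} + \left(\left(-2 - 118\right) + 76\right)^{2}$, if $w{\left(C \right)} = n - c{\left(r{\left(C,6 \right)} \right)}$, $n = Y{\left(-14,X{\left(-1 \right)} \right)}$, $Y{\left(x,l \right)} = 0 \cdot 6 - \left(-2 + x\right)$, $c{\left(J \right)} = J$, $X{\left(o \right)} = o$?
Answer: $2022$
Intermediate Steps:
$Y{\left(x,l \right)} = 2 - x$ ($Y{\left(x,l \right)} = 0 - \left(-2 + x\right) = 2 - x$)
$n = 16$ ($n = 2 - -14 = 2 + 14 = 16$)
$w{\left(C \right)} = 16 - C$
$w{\left(-70 \right)} + \left(\left(-2 - 118\right) + 76\right)^{2} = \left(16 - -70\right) + \left(\left(-2 - 118\right) + 76\right)^{2} = \left(16 + 70\right) + \left(\left(-2 - 118\right) + 76\right)^{2} = 86 + \left(-120 + 76\right)^{2} = 86 + \left(-44\right)^{2} = 86 + 1936 = 2022$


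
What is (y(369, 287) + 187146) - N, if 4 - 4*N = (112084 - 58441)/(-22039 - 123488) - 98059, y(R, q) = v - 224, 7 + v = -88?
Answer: 7873551956/48509 ≈ 1.6231e+5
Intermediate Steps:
v = -95 (v = -7 - 88 = -95)
y(R, q) = -319 (y(R, q) = -95 - 224 = -319)
N = 1189238987/48509 (N = 1 - ((112084 - 58441)/(-22039 - 123488) - 98059)/4 = 1 - (53643/(-145527) - 98059)/4 = 1 - (53643*(-1/145527) - 98059)/4 = 1 - (-17881/48509 - 98059)/4 = 1 - 1/4*(-4756761912/48509) = 1 + 1189190478/48509 = 1189238987/48509 ≈ 24516.)
(y(369, 287) + 187146) - N = (-319 + 187146) - 1*1189238987/48509 = 186827 - 1189238987/48509 = 7873551956/48509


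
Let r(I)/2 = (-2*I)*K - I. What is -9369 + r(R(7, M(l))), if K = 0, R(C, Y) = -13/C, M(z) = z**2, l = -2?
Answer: -65557/7 ≈ -9365.3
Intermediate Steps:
r(I) = -2*I (r(I) = 2*(-2*I*0 - I) = 2*(0 - I) = 2*(-I) = -2*I)
-9369 + r(R(7, M(l))) = -9369 - (-26)/7 = -9369 - 2*(-13/7) = -9369 + 26/7 = -65557/7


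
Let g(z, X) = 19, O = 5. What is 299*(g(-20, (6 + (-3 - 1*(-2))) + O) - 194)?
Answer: -52325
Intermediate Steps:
299*(g(-20, (6 + (-3 - 1*(-2))) + O) - 194) = 299*(19 - 194) = 299*(-175) = -52325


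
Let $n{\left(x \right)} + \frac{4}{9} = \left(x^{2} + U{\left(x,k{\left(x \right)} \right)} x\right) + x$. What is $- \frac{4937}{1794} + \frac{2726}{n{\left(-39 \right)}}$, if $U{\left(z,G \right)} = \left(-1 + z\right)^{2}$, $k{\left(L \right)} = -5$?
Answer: $- \frac{1375401619}{491794602} \approx -2.7967$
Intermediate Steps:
$n{\left(x \right)} = - \frac{4}{9} + x + x^{2} + x \left(-1 + x\right)^{2}$ ($n{\left(x \right)} = - \frac{4}{9} + \left(\left(x^{2} + \left(-1 + x\right)^{2} x\right) + x\right) = - \frac{4}{9} + \left(\left(x^{2} + x \left(-1 + x\right)^{2}\right) + x\right) = - \frac{4}{9} + \left(x + x^{2} + x \left(-1 + x\right)^{2}\right) = - \frac{4}{9} + x + x^{2} + x \left(-1 + x\right)^{2}$)
$- \frac{4937}{1794} + \frac{2726}{n{\left(-39 \right)}} = - \frac{4937}{1794} + \frac{2726}{- \frac{4}{9} + \left(-39\right)^{3} - \left(-39\right)^{2} + 2 \left(-39\right)} = \left(-4937\right) \frac{1}{1794} + \frac{2726}{- \frac{4}{9} - 59319 - 1521 - 78} = - \frac{4937}{1794} + \frac{2726}{- \frac{4}{9} - 59319 - 1521 - 78} = - \frac{4937}{1794} + \frac{2726}{- \frac{548266}{9}} = - \frac{4937}{1794} + 2726 \left(- \frac{9}{548266}\right) = - \frac{4937}{1794} - \frac{12267}{274133} = - \frac{1375401619}{491794602}$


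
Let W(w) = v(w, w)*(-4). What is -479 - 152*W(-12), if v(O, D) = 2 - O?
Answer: 8033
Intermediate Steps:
W(w) = -8 + 4*w (W(w) = (2 - w)*(-4) = -8 + 4*w)
-479 - 152*W(-12) = -479 - 152*(-8 + 4*(-12)) = -479 - 152*(-8 - 48) = -479 - 152*(-56) = -479 + 8512 = 8033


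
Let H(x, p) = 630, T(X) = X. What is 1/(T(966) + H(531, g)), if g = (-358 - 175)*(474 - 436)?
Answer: 1/1596 ≈ 0.00062657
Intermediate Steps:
g = -20254 (g = -533*38 = -20254)
1/(T(966) + H(531, g)) = 1/(966 + 630) = 1/1596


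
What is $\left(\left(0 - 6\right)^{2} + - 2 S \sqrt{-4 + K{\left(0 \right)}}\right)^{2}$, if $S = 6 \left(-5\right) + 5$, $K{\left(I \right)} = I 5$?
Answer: $-8704 + 7200 i \approx -8704.0 + 7200.0 i$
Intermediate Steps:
$K{\left(I \right)} = 5 I$
$S = -25$ ($S = -30 + 5 = -25$)
$\left(\left(0 - 6\right)^{2} + - 2 S \sqrt{-4 + K{\left(0 \right)}}\right)^{2} = \left(\left(0 - 6\right)^{2} + \left(-2\right) \left(-25\right) \sqrt{-4 + 5 \cdot 0}\right)^{2} = \left(\left(-6\right)^{2} + 50 \sqrt{-4 + 0}\right)^{2} = \left(36 + 50 \sqrt{-4}\right)^{2} = \left(36 + 50 \cdot 2 i\right)^{2} = \left(36 + 100 i\right)^{2}$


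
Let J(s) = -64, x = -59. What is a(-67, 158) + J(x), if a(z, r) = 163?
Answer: 99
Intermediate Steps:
a(-67, 158) + J(x) = 163 - 64 = 99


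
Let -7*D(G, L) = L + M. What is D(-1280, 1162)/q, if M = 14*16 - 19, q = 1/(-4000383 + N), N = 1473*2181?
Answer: 1076881590/7 ≈ 1.5384e+8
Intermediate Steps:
N = 3212613
q = -1/787770 (q = 1/(-4000383 + 3212613) = 1/(-787770) = -1/787770 ≈ -1.2694e-6)
M = 205 (M = 224 - 19 = 205)
D(G, L) = -205/7 - L/7 (D(G, L) = -(L + 205)/7 = -(205 + L)/7 = -205/7 - L/7)
D(-1280, 1162)/q = (-205/7 - ⅐*1162)/(-1/787770) = (-205/7 - 166)*(-787770) = -1367/7*(-787770) = 1076881590/7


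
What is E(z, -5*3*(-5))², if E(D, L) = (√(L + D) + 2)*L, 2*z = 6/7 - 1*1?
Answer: 6215625/14 + 11250*√14686/7 ≈ 6.3874e+5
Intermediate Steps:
z = -1/14 (z = (6/7 - 1*1)/2 = (6*(⅐) - 1)/2 = (6/7 - 1)/2 = (½)*(-⅐) = -1/14 ≈ -0.071429)
E(D, L) = L*(2 + √(D + L)) (E(D, L) = (√(D + L) + 2)*L = (2 + √(D + L))*L = L*(2 + √(D + L)))
E(z, -5*3*(-5))² = ((-5*3*(-5))*(2 + √(-1/14 - 5*3*(-5))))² = ((-15*(-5))*(2 + √(-1/14 - 15*(-5))))² = (75*(2 + √(-1/14 + 75)))² = (75*(2 + √(1049/14)))² = (75*(2 + √14686/14))² = (150 + 75*√14686/14)²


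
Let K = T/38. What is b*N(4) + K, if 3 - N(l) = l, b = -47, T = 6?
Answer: 896/19 ≈ 47.158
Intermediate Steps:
N(l) = 3 - l
K = 3/19 (K = 6/38 = 6*(1/38) = 3/19 ≈ 0.15789)
b*N(4) + K = -47*(3 - 1*4) + 3/19 = -47*(3 - 4) + 3/19 = -47*(-1) + 3/19 = 47 + 3/19 = 896/19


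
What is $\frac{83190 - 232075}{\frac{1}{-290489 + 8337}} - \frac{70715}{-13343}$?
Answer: $\frac{560515419609075}{13343} \approx 4.2008 \cdot 10^{10}$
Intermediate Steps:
$\frac{83190 - 232075}{\frac{1}{-290489 + 8337}} - \frac{70715}{-13343} = \frac{83190 - 232075}{\frac{1}{-282152}} - - \frac{70715}{13343} = - \frac{148885}{- \frac{1}{282152}} + \frac{70715}{13343} = \left(-148885\right) \left(-282152\right) + \frac{70715}{13343} = 42008200520 + \frac{70715}{13343} = \frac{560515419609075}{13343}$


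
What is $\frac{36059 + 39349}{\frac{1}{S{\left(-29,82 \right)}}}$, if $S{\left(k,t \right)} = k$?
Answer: $-2186832$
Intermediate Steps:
$\frac{36059 + 39349}{\frac{1}{S{\left(-29,82 \right)}}} = \frac{36059 + 39349}{\frac{1}{-29}} = \frac{75408}{- \frac{1}{29}} = 75408 \left(-29\right) = -2186832$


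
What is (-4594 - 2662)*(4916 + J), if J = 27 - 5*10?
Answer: -35503608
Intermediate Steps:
J = -23 (J = 27 - 50 = -23)
(-4594 - 2662)*(4916 + J) = (-4594 - 2662)*(4916 - 23) = -7256*4893 = -35503608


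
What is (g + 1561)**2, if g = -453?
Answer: 1227664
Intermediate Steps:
(g + 1561)**2 = (-453 + 1561)**2 = 1108**2 = 1227664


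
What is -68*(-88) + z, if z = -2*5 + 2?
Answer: 5976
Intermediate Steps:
z = -8 (z = -10 + 2 = -8)
-68*(-88) + z = -68*(-88) - 8 = 5984 - 8 = 5976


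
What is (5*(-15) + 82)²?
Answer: 49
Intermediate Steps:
(5*(-15) + 82)² = (-75 + 82)² = 7² = 49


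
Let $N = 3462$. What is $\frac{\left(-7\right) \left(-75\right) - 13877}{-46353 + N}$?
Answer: $\frac{13352}{42891} \approx 0.3113$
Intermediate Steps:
$\frac{\left(-7\right) \left(-75\right) - 13877}{-46353 + N} = \frac{\left(-7\right) \left(-75\right) - 13877}{-46353 + 3462} = \frac{525 - 13877}{-42891} = \left(-13352\right) \left(- \frac{1}{42891}\right) = \frac{13352}{42891}$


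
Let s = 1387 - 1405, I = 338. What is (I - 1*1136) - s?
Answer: -780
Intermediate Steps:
s = -18
(I - 1*1136) - s = (338 - 1*1136) - 1*(-18) = (338 - 1136) + 18 = -798 + 18 = -780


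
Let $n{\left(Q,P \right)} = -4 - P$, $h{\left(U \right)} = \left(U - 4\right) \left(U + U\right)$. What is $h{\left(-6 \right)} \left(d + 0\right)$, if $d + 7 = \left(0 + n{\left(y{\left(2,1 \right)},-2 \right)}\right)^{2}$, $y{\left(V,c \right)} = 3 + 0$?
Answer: $-360$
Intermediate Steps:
$h{\left(U \right)} = 2 U \left(-4 + U\right)$ ($h{\left(U \right)} = \left(-4 + U\right) 2 U = 2 U \left(-4 + U\right)$)
$y{\left(V,c \right)} = 3$
$d = -3$ ($d = -7 + \left(0 - 2\right)^{2} = -7 + \left(-2\right)^{2} = -7 + 4 = -3$)
$h{\left(-6 \right)} \left(d + 0\right) = 2 \left(-6\right) \left(-4 - 6\right) \left(-3 + 0\right) = 2 \left(-6\right) \left(-10\right) \left(-3\right) = 120 \left(-3\right) = -360$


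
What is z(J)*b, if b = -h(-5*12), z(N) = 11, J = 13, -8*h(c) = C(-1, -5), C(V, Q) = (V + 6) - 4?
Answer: 11/8 ≈ 1.3750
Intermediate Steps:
C(V, Q) = 2 + V (C(V, Q) = (6 + V) - 4 = 2 + V)
h(c) = -⅛ (h(c) = -(2 - 1)/8 = -⅛*1 = -⅛)
b = ⅛ (b = -1*(-⅛) = ⅛ ≈ 0.12500)
z(J)*b = 11*(⅛) = 11/8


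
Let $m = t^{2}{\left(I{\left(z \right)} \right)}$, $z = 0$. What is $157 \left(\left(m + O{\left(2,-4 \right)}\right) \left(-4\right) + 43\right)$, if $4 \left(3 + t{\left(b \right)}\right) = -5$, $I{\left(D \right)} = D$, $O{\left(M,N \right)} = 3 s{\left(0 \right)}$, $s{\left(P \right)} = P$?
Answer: $- \frac{18369}{4} \approx -4592.3$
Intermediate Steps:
$O{\left(M,N \right)} = 0$ ($O{\left(M,N \right)} = 3 \cdot 0 = 0$)
$t{\left(b \right)} = - \frac{17}{4}$ ($t{\left(b \right)} = -3 + \frac{1}{4} \left(-5\right) = -3 - \frac{5}{4} = - \frac{17}{4}$)
$m = \frac{289}{16}$ ($m = \left(- \frac{17}{4}\right)^{2} = \frac{289}{16} \approx 18.063$)
$157 \left(\left(m + O{\left(2,-4 \right)}\right) \left(-4\right) + 43\right) = 157 \left(\left(\frac{289}{16} + 0\right) \left(-4\right) + 43\right) = 157 \left(\frac{289}{16} \left(-4\right) + 43\right) = 157 \left(- \frac{289}{4} + 43\right) = 157 \left(- \frac{117}{4}\right) = - \frac{18369}{4}$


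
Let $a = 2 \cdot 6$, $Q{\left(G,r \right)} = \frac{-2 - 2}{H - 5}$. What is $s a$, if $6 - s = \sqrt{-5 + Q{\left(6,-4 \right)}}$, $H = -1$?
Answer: $72 - 4 i \sqrt{39} \approx 72.0 - 24.98 i$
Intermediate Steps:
$Q{\left(G,r \right)} = \frac{2}{3}$ ($Q{\left(G,r \right)} = \frac{-2 - 2}{-1 - 5} = - \frac{4}{-6} = \left(-4\right) \left(- \frac{1}{6}\right) = \frac{2}{3}$)
$s = 6 - \frac{i \sqrt{39}}{3}$ ($s = 6 - \sqrt{-5 + \frac{2}{3}} = 6 - \sqrt{- \frac{13}{3}} = 6 - \frac{i \sqrt{39}}{3} \approx 6.0 - 2.0817 i$)
$a = 12$
$s a = \left(6 - \frac{i \sqrt{39}}{3}\right) 12 = 72 - 4 i \sqrt{39}$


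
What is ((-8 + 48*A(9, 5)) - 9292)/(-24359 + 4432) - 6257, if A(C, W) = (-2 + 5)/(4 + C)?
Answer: -1620761351/259051 ≈ -6256.5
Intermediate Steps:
A(C, W) = 3/(4 + C)
((-8 + 48*A(9, 5)) - 9292)/(-24359 + 4432) - 6257 = ((-8 + 48*(3/(4 + 9))) - 9292)/(-24359 + 4432) - 6257 = ((-8 + 48*(3/13)) - 9292)/(-19927) - 6257 = ((-8 + 48*(3*(1/13))) - 9292)*(-1/19927) - 6257 = ((-8 + 48*(3/13)) - 9292)*(-1/19927) - 6257 = ((-8 + 144/13) - 9292)*(-1/19927) - 6257 = (40/13 - 9292)*(-1/19927) - 6257 = -120756/13*(-1/19927) - 6257 = 120756/259051 - 6257 = -1620761351/259051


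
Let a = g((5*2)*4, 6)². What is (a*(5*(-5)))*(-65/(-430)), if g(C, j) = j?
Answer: -5850/43 ≈ -136.05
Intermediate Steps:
a = 36 (a = 6² = 36)
(a*(5*(-5)))*(-65/(-430)) = (36*(5*(-5)))*(-65/(-430)) = (36*(-25))*(-65*(-1/430)) = -900*13/86 = -5850/43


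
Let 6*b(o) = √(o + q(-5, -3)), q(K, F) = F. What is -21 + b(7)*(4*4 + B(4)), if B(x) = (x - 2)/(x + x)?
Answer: -187/12 ≈ -15.583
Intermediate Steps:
b(o) = √(-3 + o)/6 (b(o) = √(o - 3)/6 = √(-3 + o)/6)
B(x) = (-2 + x)/(2*x) (B(x) = (-2 + x)/((2*x)) = (-2 + x)*(1/(2*x)) = (-2 + x)/(2*x))
-21 + b(7)*(4*4 + B(4)) = -21 + (√(-3 + 7)/6)*(4*4 + (½)*(-2 + 4)/4) = -21 + (√4/6)*(16 + (½)*(¼)*2) = -21 + ((⅙)*2)*(16 + ¼) = -21 + (⅓)*(65/4) = -21 + 65/12 = -187/12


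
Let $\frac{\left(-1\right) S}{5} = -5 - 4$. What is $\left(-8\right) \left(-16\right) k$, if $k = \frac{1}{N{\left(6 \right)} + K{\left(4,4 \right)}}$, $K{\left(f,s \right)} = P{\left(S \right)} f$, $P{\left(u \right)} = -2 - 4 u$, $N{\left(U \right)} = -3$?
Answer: $- \frac{128}{731} \approx -0.1751$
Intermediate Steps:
$S = 45$ ($S = - 5 \left(-5 - 4\right) = \left(-5\right) \left(-9\right) = 45$)
$K{\left(f,s \right)} = - 182 f$ ($K{\left(f,s \right)} = \left(-2 - 180\right) f = - 182 f$)
$k = - \frac{1}{731}$ ($k = \frac{1}{-3 - 728} = \frac{1}{-731} = - \frac{1}{731} \approx -0.001368$)
$\left(-8\right) \left(-16\right) k = \left(-8\right) \left(-16\right) \left(- \frac{1}{731}\right) = 128 \left(- \frac{1}{731}\right) = - \frac{128}{731}$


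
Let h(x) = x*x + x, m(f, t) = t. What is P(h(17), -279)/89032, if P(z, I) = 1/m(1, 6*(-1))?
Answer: -1/534192 ≈ -1.8720e-6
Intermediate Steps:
h(x) = x + x² (h(x) = x² + x = x + x²)
P(z, I) = -⅙ (P(z, I) = 1/(6*(-1)) = 1/(-6) = -⅙)
P(h(17), -279)/89032 = -⅙/89032 = -⅙*1/89032 = -1/534192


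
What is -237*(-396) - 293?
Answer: 93559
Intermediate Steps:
-237*(-396) - 293 = 93852 - 293 = 93559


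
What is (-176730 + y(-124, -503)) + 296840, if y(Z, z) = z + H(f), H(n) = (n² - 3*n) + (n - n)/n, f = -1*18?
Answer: 119985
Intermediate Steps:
f = -18
H(n) = n² - 3*n (H(n) = (n² - 3*n) + 0/n = (n² - 3*n) + 0 = n² - 3*n)
y(Z, z) = 378 + z (y(Z, z) = z - 18*(-3 - 18) = z - 18*(-21) = z + 378 = 378 + z)
(-176730 + y(-124, -503)) + 296840 = (-176730 + (378 - 503)) + 296840 = (-176730 - 125) + 296840 = -176855 + 296840 = 119985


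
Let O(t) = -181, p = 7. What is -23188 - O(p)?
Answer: -23007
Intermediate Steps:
-23188 - O(p) = -23188 - 1*(-181) = -23188 + 181 = -23007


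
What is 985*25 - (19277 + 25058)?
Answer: -19710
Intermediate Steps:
985*25 - (19277 + 25058) = 24625 - 1*44335 = 24625 - 44335 = -19710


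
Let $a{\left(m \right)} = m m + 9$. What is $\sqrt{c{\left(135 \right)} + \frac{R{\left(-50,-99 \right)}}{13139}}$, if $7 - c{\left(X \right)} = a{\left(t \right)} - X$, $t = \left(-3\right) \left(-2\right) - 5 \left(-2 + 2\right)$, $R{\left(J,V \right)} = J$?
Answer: $\frac{\sqrt{16744775187}}{13139} \approx 9.8487$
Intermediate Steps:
$t = 6$ ($t = 6 - 0 = 6 + 0 = 6$)
$a{\left(m \right)} = 9 + m^{2}$ ($a{\left(m \right)} = m^{2} + 9 = 9 + m^{2}$)
$c{\left(X \right)} = -38 + X$ ($c{\left(X \right)} = 7 - \left(\left(9 + 6^{2}\right) - X\right) = 7 - \left(\left(9 + 36\right) - X\right) = 7 - \left(45 - X\right) = 7 + \left(-45 + X\right) = -38 + X$)
$\sqrt{c{\left(135 \right)} + \frac{R{\left(-50,-99 \right)}}{13139}} = \sqrt{\left(-38 + 135\right) - \frac{50}{13139}} = \sqrt{97 - \frac{50}{13139}} = \sqrt{\frac{1274433}{13139}} = \frac{\sqrt{16744775187}}{13139}$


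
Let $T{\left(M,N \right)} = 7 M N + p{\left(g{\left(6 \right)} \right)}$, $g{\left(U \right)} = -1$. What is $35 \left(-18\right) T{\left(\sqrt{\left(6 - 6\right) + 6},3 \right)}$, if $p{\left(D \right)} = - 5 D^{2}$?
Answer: $3150 - 13230 \sqrt{6} \approx -29257.0$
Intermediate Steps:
$T{\left(M,N \right)} = -5 + 7 M N$ ($T{\left(M,N \right)} = 7 M N - 5 \left(-1\right)^{2} = 7 M N - 5 = -5 + 7 M N$)
$35 \left(-18\right) T{\left(\sqrt{\left(6 - 6\right) + 6},3 \right)} = 35 \left(-18\right) \left(-5 + 7 \sqrt{\left(6 - 6\right) + 6} \cdot 3\right) = - 630 \left(-5 + 7 \sqrt{\left(6 - 6\right) + 6} \cdot 3\right) = - 630 \left(-5 + 7 \sqrt{0 + 6} \cdot 3\right) = - 630 \left(-5 + 7 \sqrt{6} \cdot 3\right) = - 630 \left(-5 + 21 \sqrt{6}\right) = 3150 - 13230 \sqrt{6}$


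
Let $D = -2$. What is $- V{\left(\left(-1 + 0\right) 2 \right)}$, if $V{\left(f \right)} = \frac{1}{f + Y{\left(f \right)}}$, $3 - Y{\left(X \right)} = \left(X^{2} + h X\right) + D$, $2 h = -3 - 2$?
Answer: $\frac{1}{6} \approx 0.16667$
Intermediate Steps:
$h = - \frac{5}{2}$ ($h = \frac{-3 - 2}{2} = \frac{1}{2} \left(-5\right) = - \frac{5}{2} \approx -2.5$)
$Y{\left(X \right)} = 5 - X^{2} + \frac{5 X}{2}$ ($Y{\left(X \right)} = 3 - \left(\left(X^{2} - \frac{5 X}{2}\right) - 2\right) = 3 - \left(-2 + X^{2} - \frac{5 X}{2}\right) = 3 + \left(2 - X^{2} + \frac{5 X}{2}\right) = 5 - X^{2} + \frac{5 X}{2}$)
$V{\left(f \right)} = \frac{1}{5 - f^{2} + \frac{7 f}{2}}$ ($V{\left(f \right)} = \frac{1}{f + \left(5 - f^{2} + \frac{5 f}{2}\right)} = \frac{1}{5 - f^{2} + \frac{7 f}{2}}$)
$- V{\left(\left(-1 + 0\right) 2 \right)} = - \frac{2}{10 - 2 \left(\left(-1 + 0\right) 2\right)^{2} + 7 \left(-1 + 0\right) 2} = - \frac{2}{10 - 2 \left(\left(-1\right) 2\right)^{2} + 7 \left(\left(-1\right) 2\right)} = - \frac{2}{10 - 2 \left(-2\right)^{2} + 7 \left(-2\right)} = - \frac{2}{10 - 8 - 14} = - \frac{2}{-12} = - \frac{2 \left(-1\right)}{12} = \left(-1\right) \left(- \frac{1}{6}\right) = \frac{1}{6}$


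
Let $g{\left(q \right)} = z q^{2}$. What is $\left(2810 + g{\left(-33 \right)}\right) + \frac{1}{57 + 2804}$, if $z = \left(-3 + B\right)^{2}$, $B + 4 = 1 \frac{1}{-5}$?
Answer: $\frac{4238840459}{71525} \approx 59264.0$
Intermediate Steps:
$B = - \frac{21}{5}$ ($B = -4 + 1 \frac{1}{-5} = -4 + 1 \left(- \frac{1}{5}\right) = -4 - \frac{1}{5} = - \frac{21}{5} \approx -4.2$)
$z = \frac{1296}{25}$ ($z = \left(-3 - \frac{21}{5}\right)^{2} = \left(- \frac{36}{5}\right)^{2} = \frac{1296}{25} \approx 51.84$)
$g{\left(q \right)} = \frac{1296 q^{2}}{25}$
$\left(2810 + g{\left(-33 \right)}\right) + \frac{1}{57 + 2804} = \left(2810 + \frac{1296 \left(-33\right)^{2}}{25}\right) + \frac{1}{57 + 2804} = \left(2810 + \frac{1296}{25} \cdot 1089\right) + \frac{1}{2861} = \left(2810 + \frac{1411344}{25}\right) + \frac{1}{2861} = \frac{1481594}{25} + \frac{1}{2861} = \frac{4238840459}{71525}$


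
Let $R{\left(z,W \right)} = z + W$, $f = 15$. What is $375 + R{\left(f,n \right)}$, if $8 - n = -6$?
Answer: $404$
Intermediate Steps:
$n = 14$ ($n = 8 - -6 = 8 + 6 = 14$)
$R{\left(z,W \right)} = W + z$
$375 + R{\left(f,n \right)} = 375 + \left(14 + 15\right) = 375 + 29 = 404$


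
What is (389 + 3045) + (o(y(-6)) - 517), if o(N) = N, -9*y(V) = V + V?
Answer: 8755/3 ≈ 2918.3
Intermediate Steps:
y(V) = -2*V/9 (y(V) = -(V + V)/9 = -2*V/9)
(389 + 3045) + (o(y(-6)) - 517) = (389 + 3045) + (-2/9*(-6) - 517) = 3434 + (4/3 - 517) = 3434 - 1547/3 = 8755/3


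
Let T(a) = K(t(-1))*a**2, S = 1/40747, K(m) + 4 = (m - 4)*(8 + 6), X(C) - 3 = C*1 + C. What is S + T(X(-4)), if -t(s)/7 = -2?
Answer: 138539801/40747 ≈ 3400.0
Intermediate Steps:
t(s) = 14 (t(s) = -7*(-2) = 14)
X(C) = 3 + 2*C (X(C) = 3 + (C*1 + C) = 3 + (C + C) = 3 + 2*C)
K(m) = -60 + 14*m (K(m) = -4 + (m - 4)*(8 + 6) = -4 + (-4 + m)*14 = -4 + (-56 + 14*m) = -60 + 14*m)
S = 1/40747 ≈ 2.4542e-5
T(a) = 136*a**2 (T(a) = (-60 + 14*14)*a**2 = (-60 + 196)*a**2 = 136*a**2)
S + T(X(-4)) = 1/40747 + 136*(3 + 2*(-4))**2 = 1/40747 + 136*(3 - 8)**2 = 1/40747 + 136*(-5)**2 = 1/40747 + 136*25 = 1/40747 + 3400 = 138539801/40747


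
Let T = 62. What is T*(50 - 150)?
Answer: -6200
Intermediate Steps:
T*(50 - 150) = 62*(50 - 150) = 62*(-100) = -6200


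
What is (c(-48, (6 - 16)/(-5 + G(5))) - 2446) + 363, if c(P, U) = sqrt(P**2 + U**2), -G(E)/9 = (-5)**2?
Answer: -2083 + sqrt(1218817)/23 ≈ -2035.0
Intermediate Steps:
G(E) = -225 (G(E) = -9*(-5)**2 = -9*25 = -225)
(c(-48, (6 - 16)/(-5 + G(5))) - 2446) + 363 = (sqrt((-48)**2 + ((6 - 16)/(-5 - 225))**2) - 2446) + 363 = (sqrt(2304 + (-10/(-230))**2) - 2446) + 363 = (sqrt(2304 + (-10*(-1/230))**2) - 2446) + 363 = (sqrt(2304 + (1/23)**2) - 2446) + 363 = (sqrt(2304 + 1/529) - 2446) + 363 = (sqrt(1218817/529) - 2446) + 363 = (sqrt(1218817)/23 - 2446) + 363 = (-2446 + sqrt(1218817)/23) + 363 = -2083 + sqrt(1218817)/23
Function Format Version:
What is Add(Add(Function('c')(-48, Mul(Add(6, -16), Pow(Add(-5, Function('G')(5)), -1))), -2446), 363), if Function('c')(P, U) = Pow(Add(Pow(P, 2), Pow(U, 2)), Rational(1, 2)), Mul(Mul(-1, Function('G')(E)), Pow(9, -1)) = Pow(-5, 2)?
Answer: Add(-2083, Mul(Rational(1, 23), Pow(1218817, Rational(1, 2)))) ≈ -2035.0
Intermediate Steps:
Function('G')(E) = -225 (Function('G')(E) = Mul(-9, Pow(-5, 2)) = Mul(-9, 25) = -225)
Add(Add(Function('c')(-48, Mul(Add(6, -16), Pow(Add(-5, Function('G')(5)), -1))), -2446), 363) = Add(Add(Pow(Add(Pow(-48, 2), Pow(Mul(Add(6, -16), Pow(Add(-5, -225), -1)), 2)), Rational(1, 2)), -2446), 363) = Add(Add(Pow(Add(2304, Pow(Mul(-10, Pow(-230, -1)), 2)), Rational(1, 2)), -2446), 363) = Add(Add(Pow(Add(2304, Pow(Mul(-10, Rational(-1, 230)), 2)), Rational(1, 2)), -2446), 363) = Add(Add(Pow(Add(2304, Pow(Rational(1, 23), 2)), Rational(1, 2)), -2446), 363) = Add(Add(Pow(Add(2304, Rational(1, 529)), Rational(1, 2)), -2446), 363) = Add(Add(Pow(Rational(1218817, 529), Rational(1, 2)), -2446), 363) = Add(Add(Mul(Rational(1, 23), Pow(1218817, Rational(1, 2))), -2446), 363) = Add(Add(-2446, Mul(Rational(1, 23), Pow(1218817, Rational(1, 2)))), 363) = Add(-2083, Mul(Rational(1, 23), Pow(1218817, Rational(1, 2))))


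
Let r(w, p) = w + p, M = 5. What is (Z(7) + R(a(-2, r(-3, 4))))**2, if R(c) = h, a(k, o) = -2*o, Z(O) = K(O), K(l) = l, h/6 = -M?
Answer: 529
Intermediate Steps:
r(w, p) = p + w
h = -30 (h = 6*(-1*5) = 6*(-5) = -30)
Z(O) = O
R(c) = -30
(Z(7) + R(a(-2, r(-3, 4))))**2 = (7 - 30)**2 = (-23)**2 = 529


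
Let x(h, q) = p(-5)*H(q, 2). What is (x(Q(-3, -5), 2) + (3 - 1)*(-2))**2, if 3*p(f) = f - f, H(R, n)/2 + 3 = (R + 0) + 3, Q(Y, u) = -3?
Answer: 16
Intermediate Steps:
H(R, n) = 2*R (H(R, n) = -6 + 2*((R + 0) + 3) = -6 + 2*(R + 3) = -6 + 2*(3 + R) = -6 + (6 + 2*R) = 2*R)
p(f) = 0 (p(f) = (f - f)/3 = (1/3)*0 = 0)
x(h, q) = 0 (x(h, q) = 0*(2*q) = 0)
(x(Q(-3, -5), 2) + (3 - 1)*(-2))**2 = (0 + (3 - 1)*(-2))**2 = (0 + 2*(-2))**2 = (0 - 4)**2 = (-4)**2 = 16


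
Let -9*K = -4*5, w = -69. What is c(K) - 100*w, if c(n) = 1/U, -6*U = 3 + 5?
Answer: 27597/4 ≈ 6899.3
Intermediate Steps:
U = -4/3 (U = -(3 + 5)/6 = -⅙*8 = -4/3 ≈ -1.3333)
K = 20/9 (K = -(-4)*5/9 = -⅑*(-20) = 20/9 ≈ 2.2222)
c(n) = -¾ (c(n) = 1/(-4/3) = -¾)
c(K) - 100*w = -¾ - 100*(-69) = -¾ + 6900 = 27597/4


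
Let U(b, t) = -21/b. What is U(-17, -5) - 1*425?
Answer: -7204/17 ≈ -423.76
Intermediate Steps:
U(-17, -5) - 1*425 = -21/(-17) - 1*425 = -21*(-1/17) - 425 = 21/17 - 425 = -7204/17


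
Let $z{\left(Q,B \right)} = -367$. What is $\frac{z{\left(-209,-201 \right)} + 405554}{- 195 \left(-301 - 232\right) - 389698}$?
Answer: $- \frac{405187}{285763} \approx -1.4179$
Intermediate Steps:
$\frac{z{\left(-209,-201 \right)} + 405554}{- 195 \left(-301 - 232\right) - 389698} = \frac{-367 + 405554}{- 195 \left(-301 - 232\right) - 389698} = \frac{405187}{\left(-195\right) \left(-533\right) - 389698} = \frac{405187}{103935 - 389698} = \frac{405187}{-285763} = 405187 \left(- \frac{1}{285763}\right) = - \frac{405187}{285763}$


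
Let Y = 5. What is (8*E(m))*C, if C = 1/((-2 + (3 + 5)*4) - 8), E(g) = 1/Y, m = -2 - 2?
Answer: 4/55 ≈ 0.072727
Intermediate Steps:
m = -4
E(g) = ⅕ (E(g) = 1/5 = ⅕)
C = 1/22 (C = 1/((-2 + 8*4) - 8) = 1/((-2 + 32) - 8) = 1/(30 - 8) = 1/22 ≈ 0.045455)
(8*E(m))*C = (8*(⅕))*(1/22) = (8/5)*(1/22) = 4/55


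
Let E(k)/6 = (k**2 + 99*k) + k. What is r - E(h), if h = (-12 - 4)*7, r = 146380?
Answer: 138316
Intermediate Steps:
h = -112 (h = -16*7 = -112)
E(k) = 6*k**2 + 600*k (E(k) = 6*((k**2 + 99*k) + k) = 6*(k**2 + 100*k) = 6*k**2 + 600*k)
r - E(h) = 146380 - 6*(-112)*(100 - 112) = 146380 - 6*(-112)*(-12) = 146380 - 1*8064 = 146380 - 8064 = 138316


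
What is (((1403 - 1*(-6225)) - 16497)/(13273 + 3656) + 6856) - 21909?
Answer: -254841106/16929 ≈ -15054.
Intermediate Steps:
(((1403 - 1*(-6225)) - 16497)/(13273 + 3656) + 6856) - 21909 = (((1403 + 6225) - 16497)/16929 + 6856) - 21909 = ((7628 - 16497)*(1/16929) + 6856) - 21909 = (-8869*1/16929 + 6856) - 21909 = (-8869/16929 + 6856) - 21909 = 116056355/16929 - 21909 = -254841106/16929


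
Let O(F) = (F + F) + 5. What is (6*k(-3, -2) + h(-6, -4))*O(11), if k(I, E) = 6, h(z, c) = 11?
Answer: 1269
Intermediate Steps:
O(F) = 5 + 2*F (O(F) = 2*F + 5 = 5 + 2*F)
(6*k(-3, -2) + h(-6, -4))*O(11) = (6*6 + 11)*(5 + 2*11) = (36 + 11)*(5 + 22) = 47*27 = 1269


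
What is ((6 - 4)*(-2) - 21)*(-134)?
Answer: 3350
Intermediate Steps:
((6 - 4)*(-2) - 21)*(-134) = (2*(-2) - 21)*(-134) = (-4 - 21)*(-134) = -25*(-134) = 3350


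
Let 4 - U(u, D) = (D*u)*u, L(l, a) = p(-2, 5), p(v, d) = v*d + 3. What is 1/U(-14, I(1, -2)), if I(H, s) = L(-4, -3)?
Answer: 1/1376 ≈ 0.00072674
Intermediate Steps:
p(v, d) = 3 + d*v (p(v, d) = d*v + 3 = 3 + d*v)
L(l, a) = -7 (L(l, a) = 3 + 5*(-2) = 3 - 10 = -7)
I(H, s) = -7
U(u, D) = 4 - D*u**2 (U(u, D) = 4 - D*u*u = 4 - D*u**2)
1/U(-14, I(1, -2)) = 1/(4 - 1*(-7)*(-14)**2) = 1/(4 - 1*(-7)*196) = 1/(4 + 1372) = 1/1376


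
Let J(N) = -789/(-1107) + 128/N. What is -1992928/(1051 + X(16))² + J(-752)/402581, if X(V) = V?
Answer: -13914537416691623/7948887257610387 ≈ -1.7505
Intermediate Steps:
J(N) = 263/369 + 128/N (J(N) = -789*(-1/1107) + 128/N = 263/369 + 128/N)
-1992928/(1051 + X(16))² + J(-752)/402581 = -1992928/(1051 + 16)² + (263/369 + 128/(-752))/402581 = -1992928/(1067²) + (263/369 + 128*(-1/752))*(1/402581) = -1992928/1138489 + (263/369 - 8/47)*(1/402581) = -1992928*1/1138489 + (9409/17343)*(1/402581) = -1992928/1138489 + 9409/6981962283 = -13914537416691623/7948887257610387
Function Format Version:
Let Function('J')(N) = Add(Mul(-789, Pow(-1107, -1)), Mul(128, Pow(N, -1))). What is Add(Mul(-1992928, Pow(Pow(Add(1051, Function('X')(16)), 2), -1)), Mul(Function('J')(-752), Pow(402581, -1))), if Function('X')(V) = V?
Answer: Rational(-13914537416691623, 7948887257610387) ≈ -1.7505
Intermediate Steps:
Function('J')(N) = Add(Rational(263, 369), Mul(128, Pow(N, -1))) (Function('J')(N) = Add(Mul(-789, Rational(-1, 1107)), Mul(128, Pow(N, -1))) = Add(Rational(263, 369), Mul(128, Pow(N, -1))))
Add(Mul(-1992928, Pow(Pow(Add(1051, Function('X')(16)), 2), -1)), Mul(Function('J')(-752), Pow(402581, -1))) = Add(Mul(-1992928, Pow(Pow(Add(1051, 16), 2), -1)), Mul(Add(Rational(263, 369), Mul(128, Pow(-752, -1))), Pow(402581, -1))) = Add(Mul(-1992928, Pow(Pow(1067, 2), -1)), Mul(Add(Rational(263, 369), Mul(128, Rational(-1, 752))), Rational(1, 402581))) = Add(Mul(-1992928, Pow(1138489, -1)), Mul(Add(Rational(263, 369), Rational(-8, 47)), Rational(1, 402581))) = Add(Mul(-1992928, Rational(1, 1138489)), Mul(Rational(9409, 17343), Rational(1, 402581))) = Add(Rational(-1992928, 1138489), Rational(9409, 6981962283)) = Rational(-13914537416691623, 7948887257610387)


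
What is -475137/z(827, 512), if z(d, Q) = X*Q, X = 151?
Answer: -475137/77312 ≈ -6.1457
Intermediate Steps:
z(d, Q) = 151*Q
-475137/z(827, 512) = -475137/(151*512) = -475137/77312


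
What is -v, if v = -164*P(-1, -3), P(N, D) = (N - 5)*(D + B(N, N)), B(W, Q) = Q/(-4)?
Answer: 2706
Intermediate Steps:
B(W, Q) = -Q/4 (B(W, Q) = Q*(-¼) = -Q/4)
P(N, D) = (-5 + N)*(D - N/4) (P(N, D) = (N - 5)*(D - N/4) = (-5 + N)*(D - N/4))
v = -2706 (v = -164*(-5*(-3) - ¼*(-1)² + (5/4)*(-1) - 3*(-1)) = -164*(15 - ¼*1 - 5/4 + 3) = -164*(15 - ¼ - 5/4 + 3) = -164*33/2 = -2706)
-v = -1*(-2706) = 2706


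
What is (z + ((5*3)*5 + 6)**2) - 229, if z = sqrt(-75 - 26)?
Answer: 6332 + I*sqrt(101) ≈ 6332.0 + 10.05*I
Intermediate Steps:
z = I*sqrt(101) (z = sqrt(-101) = I*sqrt(101) ≈ 10.05*I)
(z + ((5*3)*5 + 6)**2) - 229 = (I*sqrt(101) + ((5*3)*5 + 6)**2) - 229 = (I*sqrt(101) + (15*5 + 6)**2) - 229 = (I*sqrt(101) + (75 + 6)**2) - 229 = (I*sqrt(101) + 81**2) - 229 = (I*sqrt(101) + 6561) - 229 = (6561 + I*sqrt(101)) - 229 = 6332 + I*sqrt(101)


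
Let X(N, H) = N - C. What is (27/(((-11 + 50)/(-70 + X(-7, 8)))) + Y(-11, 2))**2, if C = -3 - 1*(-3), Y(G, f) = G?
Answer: 698896/169 ≈ 4135.5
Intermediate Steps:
C = 0 (C = -3 + 3 = 0)
X(N, H) = N (X(N, H) = N - 1*0 = N + 0 = N)
(27/(((-11 + 50)/(-70 + X(-7, 8)))) + Y(-11, 2))**2 = (27/(((-11 + 50)/(-70 - 7))) - 11)**2 = (27/((39/(-77))) - 11)**2 = (27/((39*(-1/77))) - 11)**2 = (27/(-39/77) - 11)**2 = (27*(-77/39) - 11)**2 = (-693/13 - 11)**2 = (-836/13)**2 = 698896/169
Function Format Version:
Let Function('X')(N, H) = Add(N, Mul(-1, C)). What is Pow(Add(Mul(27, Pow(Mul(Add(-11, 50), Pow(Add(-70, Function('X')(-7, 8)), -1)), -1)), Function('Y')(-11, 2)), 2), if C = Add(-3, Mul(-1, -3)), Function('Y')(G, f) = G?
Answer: Rational(698896, 169) ≈ 4135.5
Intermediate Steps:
C = 0 (C = Add(-3, 3) = 0)
Function('X')(N, H) = N (Function('X')(N, H) = Add(N, Mul(-1, 0)) = Add(N, 0) = N)
Pow(Add(Mul(27, Pow(Mul(Add(-11, 50), Pow(Add(-70, Function('X')(-7, 8)), -1)), -1)), Function('Y')(-11, 2)), 2) = Pow(Add(Mul(27, Pow(Mul(Add(-11, 50), Pow(Add(-70, -7), -1)), -1)), -11), 2) = Pow(Add(Mul(27, Pow(Mul(39, Pow(-77, -1)), -1)), -11), 2) = Pow(Add(Mul(27, Pow(Mul(39, Rational(-1, 77)), -1)), -11), 2) = Pow(Add(Mul(27, Pow(Rational(-39, 77), -1)), -11), 2) = Pow(Add(Mul(27, Rational(-77, 39)), -11), 2) = Pow(Add(Rational(-693, 13), -11), 2) = Pow(Rational(-836, 13), 2) = Rational(698896, 169)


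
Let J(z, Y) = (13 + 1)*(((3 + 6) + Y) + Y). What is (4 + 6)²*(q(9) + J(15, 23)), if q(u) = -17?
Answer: 75300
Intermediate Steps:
J(z, Y) = 126 + 28*Y (J(z, Y) = 14*((9 + Y) + Y) = 14*(9 + 2*Y) = 126 + 28*Y)
(4 + 6)²*(q(9) + J(15, 23)) = (4 + 6)²*(-17 + (126 + 28*23)) = 10²*(-17 + (126 + 644)) = 100*(-17 + 770) = 100*753 = 75300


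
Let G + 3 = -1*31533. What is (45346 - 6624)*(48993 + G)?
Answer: 675969954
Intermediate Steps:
G = -31536 (G = -3 - 1*31533 = -3 - 31533 = -31536)
(45346 - 6624)*(48993 + G) = (45346 - 6624)*(48993 - 31536) = 38722*17457 = 675969954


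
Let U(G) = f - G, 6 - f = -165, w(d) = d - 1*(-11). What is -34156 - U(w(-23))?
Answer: -34339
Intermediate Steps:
w(d) = 11 + d (w(d) = d + 11 = 11 + d)
f = 171 (f = 6 - 1*(-165) = 6 + 165 = 171)
U(G) = 171 - G
-34156 - U(w(-23)) = -34156 - (171 - (11 - 23)) = -34156 - (171 - 1*(-12)) = -34156 - (171 + 12) = -34156 - 1*183 = -34156 - 183 = -34339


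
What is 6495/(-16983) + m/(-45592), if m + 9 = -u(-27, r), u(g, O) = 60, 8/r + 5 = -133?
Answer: -98316071/258096312 ≈ -0.38093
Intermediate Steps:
r = -4/69 (r = 8/(-5 - 133) = 8/(-138) = 8*(-1/138) = -4/69 ≈ -0.057971)
m = -69 (m = -9 - 1*60 = -9 - 60 = -69)
6495/(-16983) + m/(-45592) = 6495/(-16983) - 69/(-45592) = 6495*(-1/16983) - 69*(-1/45592) = -2165/5661 + 69/45592 = -98316071/258096312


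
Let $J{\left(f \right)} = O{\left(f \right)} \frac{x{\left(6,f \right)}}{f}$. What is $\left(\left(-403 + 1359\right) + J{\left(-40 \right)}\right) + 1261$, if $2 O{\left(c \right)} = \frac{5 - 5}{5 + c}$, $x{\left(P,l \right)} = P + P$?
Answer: $2217$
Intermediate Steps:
$x{\left(P,l \right)} = 2 P$
$O{\left(c \right)} = 0$ ($O{\left(c \right)} = \frac{\left(5 - 5\right) \frac{1}{5 + c}}{2} = \frac{0 \frac{1}{5 + c}}{2} = \frac{1}{2} \cdot 0 = 0$)
$J{\left(f \right)} = 0$ ($J{\left(f \right)} = 0 \frac{2 \cdot 6}{f} = 0 \frac{12}{f} = 0$)
$\left(\left(-403 + 1359\right) + J{\left(-40 \right)}\right) + 1261 = \left(\left(-403 + 1359\right) + 0\right) + 1261 = \left(956 + 0\right) + 1261 = 956 + 1261 = 2217$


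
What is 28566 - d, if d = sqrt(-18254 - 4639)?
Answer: 28566 - I*sqrt(22893) ≈ 28566.0 - 151.3*I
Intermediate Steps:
d = I*sqrt(22893) (d = sqrt(-22893) = I*sqrt(22893) ≈ 151.3*I)
28566 - d = 28566 - I*sqrt(22893)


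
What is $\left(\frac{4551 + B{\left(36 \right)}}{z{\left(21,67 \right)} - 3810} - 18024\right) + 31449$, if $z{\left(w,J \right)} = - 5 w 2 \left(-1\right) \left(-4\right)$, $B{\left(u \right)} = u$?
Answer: $\frac{20807221}{1550} \approx 13424.0$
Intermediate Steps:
$z{\left(w,J \right)} = - 40 w$ ($z{\left(w,J \right)} = - 5 w \left(\left(-2\right) \left(-4\right)\right) = - 5 w 8 = - 40 w$)
$\left(\frac{4551 + B{\left(36 \right)}}{z{\left(21,67 \right)} - 3810} - 18024\right) + 31449 = \left(\frac{4551 + 36}{\left(-40\right) 21 - 3810} - 18024\right) + 31449 = \left(\frac{4587}{-840 - 3810} - 18024\right) + 31449 = \left(\frac{4587}{-4650} - 18024\right) + 31449 = \left(4587 \left(- \frac{1}{4650}\right) - 18024\right) + 31449 = \left(- \frac{1529}{1550} - 18024\right) + 31449 = - \frac{27938729}{1550} + 31449 = \frac{20807221}{1550}$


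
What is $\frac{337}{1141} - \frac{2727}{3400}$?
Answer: $- \frac{1965707}{3879400} \approx -0.5067$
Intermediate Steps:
$\frac{337}{1141} - \frac{2727}{3400} = - \frac{1965707}{3879400}$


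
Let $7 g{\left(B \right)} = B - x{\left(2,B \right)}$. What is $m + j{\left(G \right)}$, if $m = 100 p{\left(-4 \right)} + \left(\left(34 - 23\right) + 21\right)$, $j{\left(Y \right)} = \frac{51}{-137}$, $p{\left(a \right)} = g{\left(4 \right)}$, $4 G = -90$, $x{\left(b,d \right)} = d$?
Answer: $\frac{4333}{137} \approx 31.628$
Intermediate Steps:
$G = - \frac{45}{2}$ ($G = \frac{1}{4} \left(-90\right) = - \frac{45}{2} \approx -22.5$)
$g{\left(B \right)} = 0$ ($g{\left(B \right)} = \frac{B - B}{7} = \frac{1}{7} \cdot 0 = 0$)
$p{\left(a \right)} = 0$
$j{\left(Y \right)} = - \frac{51}{137}$ ($j{\left(Y \right)} = 51 \left(- \frac{1}{137}\right) = - \frac{51}{137}$)
$m = 32$ ($m = 100 \cdot 0 + \left(\left(34 - 23\right) + 21\right) = 0 + \left(11 + 21\right) = 0 + 32 = 32$)
$m + j{\left(G \right)} = 32 - \frac{51}{137} = \frac{4333}{137}$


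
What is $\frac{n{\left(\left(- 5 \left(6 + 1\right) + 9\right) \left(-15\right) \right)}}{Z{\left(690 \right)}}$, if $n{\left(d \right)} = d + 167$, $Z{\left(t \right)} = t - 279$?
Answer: $\frac{557}{411} \approx 1.3552$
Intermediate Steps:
$Z{\left(t \right)} = -279 + t$
$n{\left(d \right)} = 167 + d$
$\frac{n{\left(\left(- 5 \left(6 + 1\right) + 9\right) \left(-15\right) \right)}}{Z{\left(690 \right)}} = \frac{167 + \left(- 5 \left(6 + 1\right) + 9\right) \left(-15\right)}{-279 + 690} = \frac{167 + \left(\left(-5\right) 7 + 9\right) \left(-15\right)}{411} = \left(167 + \left(-35 + 9\right) \left(-15\right)\right) \frac{1}{411} = \left(167 - -390\right) \frac{1}{411} = \left(167 + 390\right) \frac{1}{411} = 557 \cdot \frac{1}{411} = \frac{557}{411}$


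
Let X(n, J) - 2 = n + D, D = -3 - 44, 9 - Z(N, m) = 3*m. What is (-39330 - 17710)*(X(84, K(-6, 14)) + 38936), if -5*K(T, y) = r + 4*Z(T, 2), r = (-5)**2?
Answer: -2223134000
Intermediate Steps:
Z(N, m) = 9 - 3*m
r = 25
D = -47
K(T, y) = -37/5 (K(T, y) = -(25 + 4*(9 - 3*2))/5 = -(25 + 4*(9 - 6))/5 = -(25 + 4*3)/5 = -(25 + 12)/5 = -1/5*37 = -37/5)
X(n, J) = -45 + n (X(n, J) = 2 + (n - 47) = 2 + (-47 + n) = -45 + n)
(-39330 - 17710)*(X(84, K(-6, 14)) + 38936) = (-39330 - 17710)*((-45 + 84) + 38936) = -57040*(39 + 38936) = -57040*38975 = -2223134000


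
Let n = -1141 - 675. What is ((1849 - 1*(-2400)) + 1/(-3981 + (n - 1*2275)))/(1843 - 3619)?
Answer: -926971/387456 ≈ -2.3925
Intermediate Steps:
n = -1816
((1849 - 1*(-2400)) + 1/(-3981 + (n - 1*2275)))/(1843 - 3619) = ((1849 - 1*(-2400)) + 1/(-3981 + (-1816 - 1*2275)))/(1843 - 3619) = ((1849 + 2400) + 1/(-3981 + (-1816 - 2275)))/(-1776) = (4249 + 1/(-3981 - 4091))*(-1/1776) = (4249 + 1/(-8072))*(-1/1776) = (4249 - 1/8072)*(-1/1776) = (34297927/8072)*(-1/1776) = -926971/387456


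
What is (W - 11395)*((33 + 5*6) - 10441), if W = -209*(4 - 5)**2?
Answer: 120426312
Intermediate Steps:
W = -209 (W = -209*(-1)**2 = -209*1 = -209)
(W - 11395)*((33 + 5*6) - 10441) = (-209 - 11395)*((33 + 5*6) - 10441) = -11604*((33 + 30) - 10441) = -11604*(63 - 10441) = -11604*(-10378) = 120426312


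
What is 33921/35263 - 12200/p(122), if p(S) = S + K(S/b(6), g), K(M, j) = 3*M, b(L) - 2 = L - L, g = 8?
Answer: -1376599/35263 ≈ -39.038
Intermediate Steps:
b(L) = 2 (b(L) = 2 + (L - L) = 2 + 0 = 2)
p(S) = 5*S/2 (p(S) = S + 3*(S/2) = S + 3*S/2 = 5*S/2)
33921/35263 - 12200/p(122) = 33921/35263 - 12200/((5/2)*122) = 33921*(1/35263) - 12200/305 = 33921/35263 - 12200*1/305 = 33921/35263 - 40 = -1376599/35263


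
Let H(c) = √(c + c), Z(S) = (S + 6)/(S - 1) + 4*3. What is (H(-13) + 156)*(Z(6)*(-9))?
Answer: -101088/5 - 648*I*√26/5 ≈ -20218.0 - 660.83*I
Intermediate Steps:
Z(S) = 12 + (6 + S)/(-1 + S) (Z(S) = (6 + S)/(-1 + S) + 12 = 12 + (6 + S)/(-1 + S))
H(c) = √2*√c (H(c) = √(2*c) = √2*√c)
(H(-13) + 156)*(Z(6)*(-9)) = (√2*√(-13) + 156)*(((-6 + 13*6)/(-1 + 6))*(-9)) = (√2*(I*√13) + 156)*(((-6 + 78)/5)*(-9)) = (I*√26 + 156)*(((⅕)*72)*(-9)) = (156 + I*√26)*((72/5)*(-9)) = (156 + I*√26)*(-648/5) = -101088/5 - 648*I*√26/5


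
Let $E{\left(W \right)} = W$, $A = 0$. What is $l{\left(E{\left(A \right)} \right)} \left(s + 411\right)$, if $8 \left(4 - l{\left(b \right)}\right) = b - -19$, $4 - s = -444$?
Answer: $\frac{11167}{8} \approx 1395.9$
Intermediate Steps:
$s = 448$ ($s = 4 - -444 = 4 + 444 = 448$)
$l{\left(b \right)} = \frac{13}{8} - \frac{b}{8}$ ($l{\left(b \right)} = 4 - \frac{b - -19}{8} = 4 - \frac{b + 19}{8} = 4 - \frac{19 + b}{8} = 4 - \left(\frac{19}{8} + \frac{b}{8}\right) = \frac{13}{8} - \frac{b}{8}$)
$l{\left(E{\left(A \right)} \right)} \left(s + 411\right) = \left(\frac{13}{8} - 0\right) \left(448 + 411\right) = \left(\frac{13}{8} + 0\right) 859 = \frac{13}{8} \cdot 859 = \frac{11167}{8}$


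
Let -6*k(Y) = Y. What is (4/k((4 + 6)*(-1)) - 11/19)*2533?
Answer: 438209/95 ≈ 4612.7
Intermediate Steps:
k(Y) = -Y/6
(4/k((4 + 6)*(-1)) - 11/19)*2533 = (4/((-(4 + 6)*(-1)/6)) - 11/19)*2533 = (4/((-5*(-1)/3)) - 11*1/19)*2533 = (4/((-1/6*(-10))) - 11/19)*2533 = (4/(5/3) - 11/19)*2533 = (4*(3/5) - 11/19)*2533 = (12/5 - 11/19)*2533 = (173/95)*2533 = 438209/95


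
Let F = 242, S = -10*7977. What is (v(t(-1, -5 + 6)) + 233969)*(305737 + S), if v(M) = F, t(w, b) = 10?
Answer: 52923957037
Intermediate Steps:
S = -79770
v(M) = 242
(v(t(-1, -5 + 6)) + 233969)*(305737 + S) = (242 + 233969)*(305737 - 79770) = 234211*225967 = 52923957037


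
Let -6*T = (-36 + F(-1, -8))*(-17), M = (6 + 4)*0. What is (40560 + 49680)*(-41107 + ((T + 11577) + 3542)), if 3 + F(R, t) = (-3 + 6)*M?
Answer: -2355128640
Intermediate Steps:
M = 0 (M = 10*0 = 0)
F(R, t) = -3 (F(R, t) = -3 + (-3 + 6)*0 = -3 + 3*0 = -3 + 0 = -3)
T = -221/2 (T = -(-36 - 3)*(-17)/6 = -(-13)*(-17)/2 = -⅙*663 = -221/2 ≈ -110.50)
(40560 + 49680)*(-41107 + ((T + 11577) + 3542)) = (40560 + 49680)*(-41107 + ((-221/2 + 11577) + 3542)) = 90240*(-41107 + (22933/2 + 3542)) = 90240*(-41107 + 30017/2) = 90240*(-52197/2) = -2355128640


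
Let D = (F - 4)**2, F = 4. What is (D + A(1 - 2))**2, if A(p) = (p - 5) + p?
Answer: 49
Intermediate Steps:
A(p) = -5 + 2*p (A(p) = (-5 + p) + p = -5 + 2*p)
D = 0 (D = (4 - 4)**2 = 0**2 = 0)
(D + A(1 - 2))**2 = (0 + (-5 + 2*(1 - 2)))**2 = (0 + (-5 + 2*(-1)))**2 = (0 + (-5 - 2))**2 = (0 - 7)**2 = (-7)**2 = 49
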